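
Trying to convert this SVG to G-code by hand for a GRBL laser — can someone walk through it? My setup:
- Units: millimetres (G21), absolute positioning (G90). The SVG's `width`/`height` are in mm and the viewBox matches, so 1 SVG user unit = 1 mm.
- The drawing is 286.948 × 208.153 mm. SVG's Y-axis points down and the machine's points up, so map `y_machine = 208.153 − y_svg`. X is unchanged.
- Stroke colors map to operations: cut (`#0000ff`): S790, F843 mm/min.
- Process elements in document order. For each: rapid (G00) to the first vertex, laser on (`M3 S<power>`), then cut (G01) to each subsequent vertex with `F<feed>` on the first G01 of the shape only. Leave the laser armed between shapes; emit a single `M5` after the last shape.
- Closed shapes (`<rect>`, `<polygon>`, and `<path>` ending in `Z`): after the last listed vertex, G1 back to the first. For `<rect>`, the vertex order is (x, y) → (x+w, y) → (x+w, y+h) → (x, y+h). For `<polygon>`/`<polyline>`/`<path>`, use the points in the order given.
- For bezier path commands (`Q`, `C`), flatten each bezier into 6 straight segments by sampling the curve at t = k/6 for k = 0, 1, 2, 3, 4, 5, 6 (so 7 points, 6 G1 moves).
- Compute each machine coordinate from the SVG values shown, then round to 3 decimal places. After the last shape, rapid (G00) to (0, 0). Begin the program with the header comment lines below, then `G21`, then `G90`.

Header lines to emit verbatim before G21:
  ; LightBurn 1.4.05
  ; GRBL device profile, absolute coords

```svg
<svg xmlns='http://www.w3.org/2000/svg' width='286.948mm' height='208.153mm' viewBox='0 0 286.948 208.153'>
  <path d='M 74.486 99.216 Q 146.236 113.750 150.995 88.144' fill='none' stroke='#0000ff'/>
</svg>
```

1 u = 1 mm; y_m = 208.153 − y.

[1] `<path>` quadratic bezier, #0000ff→cut S790 F843: (74.486,108.937) → (96.542,105.207) → (114.876,103.708) → (129.488,104.438) → (140.379,107.398) → (147.548,112.589) → (150.995,120.009)

; LightBurn 1.4.05
; GRBL device profile, absolute coords
G21
G90
G00 X74.486 Y108.937
M3 S790
G01 X96.542 Y105.207 F843
G01 X114.876 Y103.708
G01 X129.488 Y104.438
G01 X140.379 Y107.398
G01 X147.548 Y112.589
G01 X150.995 Y120.009
M5
G00 X0.000 Y0.000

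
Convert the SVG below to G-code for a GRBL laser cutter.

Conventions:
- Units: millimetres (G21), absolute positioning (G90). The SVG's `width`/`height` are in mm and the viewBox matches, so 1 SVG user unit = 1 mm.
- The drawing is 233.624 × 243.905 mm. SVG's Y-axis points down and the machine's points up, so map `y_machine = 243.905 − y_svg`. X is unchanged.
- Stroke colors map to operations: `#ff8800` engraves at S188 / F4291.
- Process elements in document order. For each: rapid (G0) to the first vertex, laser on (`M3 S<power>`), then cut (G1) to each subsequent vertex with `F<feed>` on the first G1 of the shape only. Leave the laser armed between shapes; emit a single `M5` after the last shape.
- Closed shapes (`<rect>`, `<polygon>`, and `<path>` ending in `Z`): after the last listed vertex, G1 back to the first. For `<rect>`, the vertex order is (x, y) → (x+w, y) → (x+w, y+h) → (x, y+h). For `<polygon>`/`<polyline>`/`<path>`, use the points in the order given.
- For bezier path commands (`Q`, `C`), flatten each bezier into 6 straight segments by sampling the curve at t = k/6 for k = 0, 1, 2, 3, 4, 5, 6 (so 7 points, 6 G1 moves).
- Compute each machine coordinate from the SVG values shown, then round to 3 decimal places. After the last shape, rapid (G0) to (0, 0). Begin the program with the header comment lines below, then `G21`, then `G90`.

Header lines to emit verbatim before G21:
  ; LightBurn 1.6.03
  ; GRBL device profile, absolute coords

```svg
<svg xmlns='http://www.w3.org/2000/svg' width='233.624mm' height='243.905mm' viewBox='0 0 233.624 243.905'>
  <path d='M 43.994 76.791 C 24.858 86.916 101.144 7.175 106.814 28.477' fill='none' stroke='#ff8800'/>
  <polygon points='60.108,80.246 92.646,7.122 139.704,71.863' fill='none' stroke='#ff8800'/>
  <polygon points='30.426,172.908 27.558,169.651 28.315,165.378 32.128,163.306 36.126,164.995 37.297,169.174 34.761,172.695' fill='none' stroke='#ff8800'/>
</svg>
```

viewBox `0 0 233.624 243.905` with mm width/height → 1 unit = 1 mm. Flip: y_m = 243.905 − y_svg.

**Shape 1** — `<path>` cubic bezier, stroke `#ff8800` → engrave (S188, F4291). Control points (SVG): P0=(43.994,76.791), P1=(24.858,86.916), P2=(101.144,7.175), P3=(106.814,28.477); sampled at t=k/6. Machine vertices: (43.994,167.114) → (41.609,168.656) → (50.516,179.874) → (66.102,195.462) → (83.755,210.120) → (98.863,218.543) → (106.814,215.428). Open path.

**Shape 2** — `<polygon>` regular polygon, stroke `#ff8800` → engrave (S188, F4291). Machine vertices: (60.108,163.659) → (92.646,236.783) → (139.704,172.042) → (60.108,163.659). Closed: final G1 returns to the first vertex.

**Shape 3** — `<polygon>` regular polygon, stroke `#ff8800` → engrave (S188, F4291). Machine vertices: (30.426,70.997) → (27.558,74.254) → (28.315,78.527) → (32.128,80.599) → (36.126,78.910) → (37.297,74.731) → (34.761,71.210) → (30.426,70.997). Closed: final G1 returns to the first vertex.

; LightBurn 1.6.03
; GRBL device profile, absolute coords
G21
G90
G0 X43.994 Y167.114
M3 S188
G1 X41.609 Y168.656 F4291
G1 X50.516 Y179.874
G1 X66.102 Y195.462
G1 X83.755 Y210.120
G1 X98.863 Y218.543
G1 X106.814 Y215.428
G0 X60.108 Y163.659
M3 S188
G1 X92.646 Y236.783 F4291
G1 X139.704 Y172.042
G1 X60.108 Y163.659
G0 X30.426 Y70.997
M3 S188
G1 X27.558 Y74.254 F4291
G1 X28.315 Y78.527
G1 X32.128 Y80.599
G1 X36.126 Y78.910
G1 X37.297 Y74.731
G1 X34.761 Y71.210
G1 X30.426 Y70.997
M5
G0 X0.000 Y0.000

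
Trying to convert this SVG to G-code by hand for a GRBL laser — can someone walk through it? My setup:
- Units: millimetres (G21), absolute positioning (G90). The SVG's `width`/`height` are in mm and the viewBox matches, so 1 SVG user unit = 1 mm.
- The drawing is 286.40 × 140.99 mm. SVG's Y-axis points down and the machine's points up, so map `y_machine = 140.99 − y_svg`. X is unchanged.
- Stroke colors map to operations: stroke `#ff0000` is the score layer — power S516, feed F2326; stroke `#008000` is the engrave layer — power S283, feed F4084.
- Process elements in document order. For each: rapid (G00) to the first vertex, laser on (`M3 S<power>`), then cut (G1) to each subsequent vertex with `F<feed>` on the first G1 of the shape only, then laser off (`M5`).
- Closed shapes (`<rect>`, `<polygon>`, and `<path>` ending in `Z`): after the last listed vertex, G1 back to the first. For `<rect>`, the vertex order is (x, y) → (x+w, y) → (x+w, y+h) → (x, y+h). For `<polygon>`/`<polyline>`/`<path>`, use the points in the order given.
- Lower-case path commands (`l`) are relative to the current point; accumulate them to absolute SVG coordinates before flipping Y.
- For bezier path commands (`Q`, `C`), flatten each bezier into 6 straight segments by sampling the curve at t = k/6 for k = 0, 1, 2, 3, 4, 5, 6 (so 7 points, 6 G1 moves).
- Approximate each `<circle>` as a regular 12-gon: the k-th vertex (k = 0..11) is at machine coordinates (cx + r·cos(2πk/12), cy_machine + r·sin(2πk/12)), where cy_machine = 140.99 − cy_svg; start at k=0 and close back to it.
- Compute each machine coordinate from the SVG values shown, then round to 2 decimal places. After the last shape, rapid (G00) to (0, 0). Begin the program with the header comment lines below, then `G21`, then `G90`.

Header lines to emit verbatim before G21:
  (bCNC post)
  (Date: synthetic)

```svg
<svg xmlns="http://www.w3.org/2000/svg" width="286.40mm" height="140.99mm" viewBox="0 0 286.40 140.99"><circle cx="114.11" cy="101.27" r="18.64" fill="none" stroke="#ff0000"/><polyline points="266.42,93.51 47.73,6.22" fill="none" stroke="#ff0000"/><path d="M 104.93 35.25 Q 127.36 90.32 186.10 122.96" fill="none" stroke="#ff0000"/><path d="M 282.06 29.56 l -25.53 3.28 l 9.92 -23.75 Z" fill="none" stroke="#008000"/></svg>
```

(bCNC post)
(Date: synthetic)
G21
G90
G00 X132.75 Y39.72
M3 S516
G1 X130.25 Y49.04 F2326
G1 X123.43 Y55.86
G1 X114.11 Y58.36
G1 X104.79 Y55.86
G1 X97.97 Y49.04
G1 X95.47 Y39.72
G1 X97.97 Y30.40
G1 X104.79 Y23.58
G1 X114.11 Y21.08
G1 X123.43 Y23.58
G1 X130.25 Y30.40
G1 X132.75 Y39.72
M5
G00 X266.42 Y47.48
M3 S516
G1 X47.73 Y134.77 F2326
M5
G00 X104.93 Y105.74
M3 S516
G1 X113.42 Y88.01 F2326
G1 X123.92 Y71.52
G1 X136.44 Y56.28
G1 X150.97 Y42.28
G1 X167.53 Y29.53
G1 X186.10 Y18.03
M5
G00 X282.06 Y111.43
M3 S283
G1 X256.53 Y108.15 F4084
G1 X266.45 Y131.90
G1 X282.06 Y111.43
M5
G00 X0.00 Y0.00

viewBox `0 0 286.40 140.99` with mm width/height → 1 unit = 1 mm. Flip: y_m = 140.99 − y_svg.

**Shape 1** — `<circle>` circle, stroke `#ff0000` → score (S516, F2326). Machine vertices: (132.75,39.72) → (130.25,49.04) → (123.43,55.86) → (114.11,58.36) → (104.79,55.86) → (97.97,49.04) → (95.47,39.72) → (97.97,30.40) → (104.79,23.58) → (114.11,21.08) → (123.43,23.58) → (130.25,30.40) → (132.75,39.72). Closed: final G1 returns to the first vertex.

**Shape 2** — `<polyline>` line segment, stroke `#ff0000` → score (S516, F2326). Machine vertices: (266.42,47.48) → (47.73,134.77). Open path.

**Shape 3** — `<path>` quadratic bezier, stroke `#ff0000` → score (S516, F2326). Control points (SVG): P0=(104.93,35.25), P1=(127.36,90.32), P2=(186.10,122.96); sampled at t=k/6. Machine vertices: (104.93,105.74) → (113.42,88.01) → (123.92,71.52) → (136.44,56.28) → (150.97,42.28) → (167.53,29.53) → (186.10,18.03). Open path.

**Shape 4** — `<path>` regular polygon, stroke `#008000` → engrave (S283, F4084). Machine vertices: (282.06,111.43) → (256.53,108.15) → (266.45,131.90) → (282.06,111.43). Closed: final G1 returns to the first vertex.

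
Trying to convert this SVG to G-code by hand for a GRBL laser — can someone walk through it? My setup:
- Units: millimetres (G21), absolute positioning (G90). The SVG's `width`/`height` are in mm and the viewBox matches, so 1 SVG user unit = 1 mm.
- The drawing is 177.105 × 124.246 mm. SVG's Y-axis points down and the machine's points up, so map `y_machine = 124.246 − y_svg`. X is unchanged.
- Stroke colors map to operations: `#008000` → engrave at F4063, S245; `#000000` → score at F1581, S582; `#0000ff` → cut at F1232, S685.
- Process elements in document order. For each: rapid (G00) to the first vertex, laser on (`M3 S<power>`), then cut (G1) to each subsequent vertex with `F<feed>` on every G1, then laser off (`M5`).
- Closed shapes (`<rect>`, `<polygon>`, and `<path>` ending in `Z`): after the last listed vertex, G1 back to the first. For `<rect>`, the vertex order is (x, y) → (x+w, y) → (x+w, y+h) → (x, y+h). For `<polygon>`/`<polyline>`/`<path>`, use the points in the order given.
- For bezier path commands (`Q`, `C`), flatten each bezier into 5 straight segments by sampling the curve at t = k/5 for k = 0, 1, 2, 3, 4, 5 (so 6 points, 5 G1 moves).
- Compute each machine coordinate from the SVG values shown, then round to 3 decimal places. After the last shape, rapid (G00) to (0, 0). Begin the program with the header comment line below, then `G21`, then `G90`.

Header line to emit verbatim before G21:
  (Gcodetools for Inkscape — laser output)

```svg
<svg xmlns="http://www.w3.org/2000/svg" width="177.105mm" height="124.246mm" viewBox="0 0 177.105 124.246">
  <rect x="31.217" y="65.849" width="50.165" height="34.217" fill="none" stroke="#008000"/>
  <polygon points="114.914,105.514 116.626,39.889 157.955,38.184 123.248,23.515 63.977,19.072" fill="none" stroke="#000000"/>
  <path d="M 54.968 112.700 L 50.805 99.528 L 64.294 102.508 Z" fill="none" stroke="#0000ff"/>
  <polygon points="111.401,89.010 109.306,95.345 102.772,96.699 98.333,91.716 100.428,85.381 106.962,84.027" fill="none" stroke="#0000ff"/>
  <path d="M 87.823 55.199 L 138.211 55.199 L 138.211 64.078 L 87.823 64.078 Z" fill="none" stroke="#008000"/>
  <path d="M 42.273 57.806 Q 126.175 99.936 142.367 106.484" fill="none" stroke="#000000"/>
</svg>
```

viewBox `0 0 177.105 124.246` with mm width/height → 1 unit = 1 mm. Flip: y_m = 124.246 − y_svg.

**Shape 1** — `<rect>` rectangle, stroke `#008000` → engrave (S245, F4063). Machine vertices: (31.217,58.397) → (81.382,58.397) → (81.382,24.180) → (31.217,24.180) → (31.217,58.397). Closed: final G1 returns to the first vertex.

**Shape 2** — `<polygon>` closed polygon, stroke `#000000` → score (S582, F1581). Machine vertices: (114.914,18.732) → (116.626,84.357) → (157.955,86.062) → (123.248,100.731) → (63.977,105.174) → (114.914,18.732). Closed: final G1 returns to the first vertex.

**Shape 3** — `<path>` regular polygon, stroke `#0000ff` → cut (S685, F1232). Machine vertices: (54.968,11.546) → (50.805,24.718) → (64.294,21.738) → (54.968,11.546). Closed: final G1 returns to the first vertex.

**Shape 4** — `<polygon>` regular polygon, stroke `#0000ff` → cut (S685, F1232). Machine vertices: (111.401,35.236) → (109.306,28.901) → (102.772,27.547) → (98.333,32.530) → (100.428,38.865) → (106.962,40.219) → (111.401,35.236). Closed: final G1 returns to the first vertex.

**Shape 5** — `<path>` rectangle, stroke `#008000` → engrave (S245, F4063). Machine vertices: (87.823,69.047) → (138.211,69.047) → (138.211,60.168) → (87.823,60.168) → (87.823,69.047). Closed: final G1 returns to the first vertex.

**Shape 6** — `<path>` quadratic bezier, stroke `#000000` → score (S582, F1581). Control points (SVG): P0=(42.273,57.806), P1=(126.175,99.936), P2=(142.367,106.484); sampled at t=k/5. Machine vertices: (42.273,66.440) → (73.125,51.011) → (98.561,38.429) → (118.580,28.694) → (133.182,21.804) → (142.367,17.762). Open path.

(Gcodetools for Inkscape — laser output)
G21
G90
G00 X31.217 Y58.397
M3 S245
G1 X81.382 Y58.397 F4063
G1 X81.382 Y24.180 F4063
G1 X31.217 Y24.180 F4063
G1 X31.217 Y58.397 F4063
M5
G00 X114.914 Y18.732
M3 S582
G1 X116.626 Y84.357 F1581
G1 X157.955 Y86.062 F1581
G1 X123.248 Y100.731 F1581
G1 X63.977 Y105.174 F1581
G1 X114.914 Y18.732 F1581
M5
G00 X54.968 Y11.546
M3 S685
G1 X50.805 Y24.718 F1232
G1 X64.294 Y21.738 F1232
G1 X54.968 Y11.546 F1232
M5
G00 X111.401 Y35.236
M3 S685
G1 X109.306 Y28.901 F1232
G1 X102.772 Y27.547 F1232
G1 X98.333 Y32.530 F1232
G1 X100.428 Y38.865 F1232
G1 X106.962 Y40.219 F1232
G1 X111.401 Y35.236 F1232
M5
G00 X87.823 Y69.047
M3 S245
G1 X138.211 Y69.047 F4063
G1 X138.211 Y60.168 F4063
G1 X87.823 Y60.168 F4063
G1 X87.823 Y69.047 F4063
M5
G00 X42.273 Y66.440
M3 S582
G1 X73.125 Y51.011 F1581
G1 X98.561 Y38.429 F1581
G1 X118.580 Y28.694 F1581
G1 X133.182 Y21.804 F1581
G1 X142.367 Y17.762 F1581
M5
G00 X0.000 Y0.000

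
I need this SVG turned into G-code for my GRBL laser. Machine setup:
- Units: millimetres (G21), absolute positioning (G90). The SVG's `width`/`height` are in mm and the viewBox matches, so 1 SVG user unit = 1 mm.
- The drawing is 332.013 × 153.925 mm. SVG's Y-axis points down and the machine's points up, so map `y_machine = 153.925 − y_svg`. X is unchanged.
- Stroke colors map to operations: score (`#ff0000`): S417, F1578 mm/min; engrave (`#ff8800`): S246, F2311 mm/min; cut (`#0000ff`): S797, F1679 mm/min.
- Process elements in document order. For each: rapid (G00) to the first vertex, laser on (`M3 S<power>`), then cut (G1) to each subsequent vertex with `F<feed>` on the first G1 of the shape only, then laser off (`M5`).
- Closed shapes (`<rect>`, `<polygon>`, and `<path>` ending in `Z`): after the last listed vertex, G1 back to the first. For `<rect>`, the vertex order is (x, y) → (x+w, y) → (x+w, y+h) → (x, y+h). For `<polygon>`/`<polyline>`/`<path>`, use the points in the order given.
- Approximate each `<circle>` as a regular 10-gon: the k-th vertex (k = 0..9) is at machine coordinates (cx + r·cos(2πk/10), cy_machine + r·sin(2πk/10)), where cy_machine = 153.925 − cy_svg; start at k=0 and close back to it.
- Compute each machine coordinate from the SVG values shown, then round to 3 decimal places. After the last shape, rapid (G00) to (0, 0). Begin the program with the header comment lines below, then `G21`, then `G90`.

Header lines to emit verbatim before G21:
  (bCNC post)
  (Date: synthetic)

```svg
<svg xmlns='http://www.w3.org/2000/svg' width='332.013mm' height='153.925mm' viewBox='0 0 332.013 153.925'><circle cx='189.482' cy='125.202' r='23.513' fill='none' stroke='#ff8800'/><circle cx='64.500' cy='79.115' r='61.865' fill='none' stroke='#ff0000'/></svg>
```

viewBox `0 0 332.013 153.925` with mm width/height → 1 unit = 1 mm. Flip: y_m = 153.925 − y_svg.

**Shape 1** — `<circle>` circle, stroke `#ff8800` → engrave (S246, F2311). Machine vertices: (212.995,28.723) → (208.504,42.544) → (196.748,51.085) → (182.216,51.085) → (170.460,42.544) → (165.969,28.723) → (170.460,14.902) → (182.216,6.361) → (196.748,6.361) → (208.504,14.902) → (212.995,28.723). Closed: final G1 returns to the first vertex.

**Shape 2** — `<circle>` circle, stroke `#ff0000` → score (S417, F1578). Machine vertices: (126.365,74.810) → (114.550,111.173) → (83.617,133.647) → (45.383,133.647) → (14.450,111.173) → (2.635,74.810) → (14.450,38.447) → (45.383,15.973) → (83.617,15.973) → (114.550,38.447) → (126.365,74.810). Closed: final G1 returns to the first vertex.

(bCNC post)
(Date: synthetic)
G21
G90
G00 X212.995 Y28.723
M3 S246
G1 X208.504 Y42.544 F2311
G1 X196.748 Y51.085
G1 X182.216 Y51.085
G1 X170.460 Y42.544
G1 X165.969 Y28.723
G1 X170.460 Y14.902
G1 X182.216 Y6.361
G1 X196.748 Y6.361
G1 X208.504 Y14.902
G1 X212.995 Y28.723
M5
G00 X126.365 Y74.810
M3 S417
G1 X114.550 Y111.173 F1578
G1 X83.617 Y133.647
G1 X45.383 Y133.647
G1 X14.450 Y111.173
G1 X2.635 Y74.810
G1 X14.450 Y38.447
G1 X45.383 Y15.973
G1 X83.617 Y15.973
G1 X114.550 Y38.447
G1 X126.365 Y74.810
M5
G00 X0.000 Y0.000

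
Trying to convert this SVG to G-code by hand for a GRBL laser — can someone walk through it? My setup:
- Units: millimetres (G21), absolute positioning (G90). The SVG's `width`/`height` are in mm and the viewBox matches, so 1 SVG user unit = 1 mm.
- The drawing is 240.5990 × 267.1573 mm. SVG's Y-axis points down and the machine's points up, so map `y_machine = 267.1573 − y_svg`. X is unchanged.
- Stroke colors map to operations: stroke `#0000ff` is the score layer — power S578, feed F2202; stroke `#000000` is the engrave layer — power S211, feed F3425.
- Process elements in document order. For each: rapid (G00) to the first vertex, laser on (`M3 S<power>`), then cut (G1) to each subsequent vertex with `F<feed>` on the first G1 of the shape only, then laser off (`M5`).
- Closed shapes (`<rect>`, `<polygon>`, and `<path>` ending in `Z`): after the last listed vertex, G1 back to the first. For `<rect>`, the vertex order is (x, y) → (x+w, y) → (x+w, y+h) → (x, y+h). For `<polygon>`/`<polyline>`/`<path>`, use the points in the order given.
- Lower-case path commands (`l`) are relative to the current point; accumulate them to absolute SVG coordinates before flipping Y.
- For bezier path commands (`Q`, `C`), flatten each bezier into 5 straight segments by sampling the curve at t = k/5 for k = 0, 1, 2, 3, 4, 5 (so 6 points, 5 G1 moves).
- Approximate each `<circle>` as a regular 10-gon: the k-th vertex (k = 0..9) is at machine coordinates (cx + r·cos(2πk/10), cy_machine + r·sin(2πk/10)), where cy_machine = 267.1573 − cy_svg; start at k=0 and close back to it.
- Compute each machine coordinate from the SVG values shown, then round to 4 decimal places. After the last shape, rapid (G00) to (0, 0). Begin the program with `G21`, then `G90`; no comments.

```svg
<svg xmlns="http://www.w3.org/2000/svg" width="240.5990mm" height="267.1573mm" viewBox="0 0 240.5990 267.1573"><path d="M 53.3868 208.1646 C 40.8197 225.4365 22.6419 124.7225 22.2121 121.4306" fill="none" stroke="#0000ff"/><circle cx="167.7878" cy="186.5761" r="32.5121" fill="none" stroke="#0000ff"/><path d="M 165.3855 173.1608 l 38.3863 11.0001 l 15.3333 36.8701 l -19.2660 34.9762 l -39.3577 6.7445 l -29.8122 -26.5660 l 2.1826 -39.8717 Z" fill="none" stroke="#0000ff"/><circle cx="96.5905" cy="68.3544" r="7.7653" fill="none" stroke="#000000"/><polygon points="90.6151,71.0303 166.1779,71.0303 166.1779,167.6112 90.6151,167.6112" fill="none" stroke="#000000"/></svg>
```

Since the viewBox matches the mm dimensions, user units are millimetres directly. The only transform is the Y-flip y_m = 267.1573 − y_svg.

Shape 1 is a cubic bezier drawn with `<path>`. Its stroke #0000ff means score at S578, F2202. After flipping Y the toolpath is (53.3868,58.9927) → (45.3601,61.0646) → (37.1081,81.1135) → (29.7519,108.7999) → (24.4129,133.7842) → (22.2121,145.7267).

Shape 2 is a circle drawn with `<circle>`. Its stroke #0000ff means score at S578, F2202. After flipping Y the toolpath is (200.2999,80.5812) → (194.0906,99.6913) → (177.8346,111.5020) → (157.7410,111.5020) → (141.4850,99.6913) → (135.2757,80.5812) → (141.4850,61.4711) → (157.7410,49.6604) → (177.8346,49.6604) → (194.0906,61.4711) → (200.2999,80.5812), returning to the start.

Shape 3 is a regular polygon drawn with `<path>`. Its stroke #0000ff means score at S578, F2202. After flipping Y the toolpath is (165.3855,93.9965) → (203.7718,82.9964) → (219.1051,46.1263) → (199.8391,11.1501) → (160.4814,4.4056) → (130.6692,30.9716) → (132.8518,70.8433) → (165.3855,93.9965), returning to the start.

Shape 4 is a circle drawn with `<circle>`. Its stroke #000000 means engrave at S211, F3425. After flipping Y the toolpath is (104.3558,198.8029) → (102.8728,203.3672) → (98.9901,206.1881) → (94.1909,206.1881) → (90.3082,203.3672) → (88.8252,198.8029) → (90.3082,194.2386) → (94.1909,191.4177) → (98.9901,191.4177) → (102.8728,194.2386) → (104.3558,198.8029), returning to the start.

Shape 5 is a rectangle drawn with `<polygon>`. Its stroke #000000 means engrave at S211, F3425. After flipping Y the toolpath is (90.6151,196.1270) → (166.1779,196.1270) → (166.1779,99.5461) → (90.6151,99.5461) → (90.6151,196.1270), returning to the start.

G21
G90
G00 X53.3868 Y58.9927
M3 S578
G1 X45.3601 Y61.0646 F2202
G1 X37.1081 Y81.1135
G1 X29.7519 Y108.7999
G1 X24.4129 Y133.7842
G1 X22.2121 Y145.7267
M5
G00 X200.2999 Y80.5812
M3 S578
G1 X194.0906 Y99.6913 F2202
G1 X177.8346 Y111.5020
G1 X157.7410 Y111.5020
G1 X141.4850 Y99.6913
G1 X135.2757 Y80.5812
G1 X141.4850 Y61.4711
G1 X157.7410 Y49.6604
G1 X177.8346 Y49.6604
G1 X194.0906 Y61.4711
G1 X200.2999 Y80.5812
M5
G00 X165.3855 Y93.9965
M3 S578
G1 X203.7718 Y82.9964 F2202
G1 X219.1051 Y46.1263
G1 X199.8391 Y11.1501
G1 X160.4814 Y4.4056
G1 X130.6692 Y30.9716
G1 X132.8518 Y70.8433
G1 X165.3855 Y93.9965
M5
G00 X104.3558 Y198.8029
M3 S211
G1 X102.8728 Y203.3672 F3425
G1 X98.9901 Y206.1881
G1 X94.1909 Y206.1881
G1 X90.3082 Y203.3672
G1 X88.8252 Y198.8029
G1 X90.3082 Y194.2386
G1 X94.1909 Y191.4177
G1 X98.9901 Y191.4177
G1 X102.8728 Y194.2386
G1 X104.3558 Y198.8029
M5
G00 X90.6151 Y196.1270
M3 S211
G1 X166.1779 Y196.1270 F3425
G1 X166.1779 Y99.5461
G1 X90.6151 Y99.5461
G1 X90.6151 Y196.1270
M5
G00 X0.0000 Y0.0000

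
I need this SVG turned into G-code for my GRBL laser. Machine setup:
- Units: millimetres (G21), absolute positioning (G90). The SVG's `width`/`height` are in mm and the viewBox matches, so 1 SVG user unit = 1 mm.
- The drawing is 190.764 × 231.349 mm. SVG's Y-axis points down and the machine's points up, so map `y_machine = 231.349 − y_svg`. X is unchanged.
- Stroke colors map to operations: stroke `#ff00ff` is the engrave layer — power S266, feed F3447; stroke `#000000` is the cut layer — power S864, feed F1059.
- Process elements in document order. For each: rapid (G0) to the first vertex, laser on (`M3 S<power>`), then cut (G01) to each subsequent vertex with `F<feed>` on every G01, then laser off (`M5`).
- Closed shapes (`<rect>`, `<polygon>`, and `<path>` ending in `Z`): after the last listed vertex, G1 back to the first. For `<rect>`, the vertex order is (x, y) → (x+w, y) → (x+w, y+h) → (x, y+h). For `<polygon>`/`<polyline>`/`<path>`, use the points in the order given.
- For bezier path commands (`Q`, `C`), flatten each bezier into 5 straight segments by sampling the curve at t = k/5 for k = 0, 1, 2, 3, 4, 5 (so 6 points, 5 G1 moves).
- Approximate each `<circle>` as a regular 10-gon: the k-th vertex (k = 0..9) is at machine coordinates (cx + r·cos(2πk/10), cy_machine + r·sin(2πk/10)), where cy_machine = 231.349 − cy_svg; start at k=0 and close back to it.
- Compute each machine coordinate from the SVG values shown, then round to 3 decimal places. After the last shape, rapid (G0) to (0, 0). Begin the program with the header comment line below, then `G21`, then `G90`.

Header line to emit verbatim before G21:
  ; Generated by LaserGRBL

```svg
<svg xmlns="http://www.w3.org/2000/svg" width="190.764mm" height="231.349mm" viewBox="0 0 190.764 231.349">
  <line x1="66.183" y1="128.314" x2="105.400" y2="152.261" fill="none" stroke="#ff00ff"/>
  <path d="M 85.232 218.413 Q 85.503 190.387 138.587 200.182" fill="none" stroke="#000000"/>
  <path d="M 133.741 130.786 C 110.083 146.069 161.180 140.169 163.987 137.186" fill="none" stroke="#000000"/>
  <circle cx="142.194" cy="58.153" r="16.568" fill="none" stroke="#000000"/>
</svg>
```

Since the viewBox matches the mm dimensions, user units are millimetres directly. The only transform is the Y-flip y_m = 231.349 − y_svg.

Shape 1 is a line segment drawn with `<line>`. Its stroke #ff00ff means engrave at S266, F3447. After flipping Y the toolpath is (66.183,103.035) → (105.400,79.088).

Shape 2 is a quadratic bezier drawn with `<path>`. Its stroke #000000 means cut at S864, F1059. After flipping Y the toolpath is (85.232,12.936) → (87.453,22.634) → (93.899,29.305) → (104.570,32.952) → (119.466,33.572) → (138.587,31.167).

Shape 3 is a cubic bezier drawn with `<path>`. Its stroke #000000 means cut at S864, F1059. After flipping Y the toolpath is (133.741,100.563) → (127.532,93.742) → (133.359,90.849) → (145.314,90.726) → (157.492,92.216) → (163.987,94.163).

Shape 4 is a circle drawn with `<circle>`. Its stroke #000000 means cut at S864, F1059. After flipping Y the toolpath is (158.762,173.196) → (155.598,182.934) → (147.314,188.953) → (137.074,188.953) → (128.790,182.934) → (125.626,173.196) → (128.790,163.458) → (137.074,157.439) → (147.314,157.439) → (155.598,163.458) → (158.762,173.196), returning to the start.

; Generated by LaserGRBL
G21
G90
G0 X66.183 Y103.035
M3 S266
G01 X105.400 Y79.088 F3447
M5
G0 X85.232 Y12.936
M3 S864
G01 X87.453 Y22.634 F1059
G01 X93.899 Y29.305 F1059
G01 X104.570 Y32.952 F1059
G01 X119.466 Y33.572 F1059
G01 X138.587 Y31.167 F1059
M5
G0 X133.741 Y100.563
M3 S864
G01 X127.532 Y93.742 F1059
G01 X133.359 Y90.849 F1059
G01 X145.314 Y90.726 F1059
G01 X157.492 Y92.216 F1059
G01 X163.987 Y94.163 F1059
M5
G0 X158.762 Y173.196
M3 S864
G01 X155.598 Y182.934 F1059
G01 X147.314 Y188.953 F1059
G01 X137.074 Y188.953 F1059
G01 X128.790 Y182.934 F1059
G01 X125.626 Y173.196 F1059
G01 X128.790 Y163.458 F1059
G01 X137.074 Y157.439 F1059
G01 X147.314 Y157.439 F1059
G01 X155.598 Y163.458 F1059
G01 X158.762 Y173.196 F1059
M5
G0 X0.000 Y0.000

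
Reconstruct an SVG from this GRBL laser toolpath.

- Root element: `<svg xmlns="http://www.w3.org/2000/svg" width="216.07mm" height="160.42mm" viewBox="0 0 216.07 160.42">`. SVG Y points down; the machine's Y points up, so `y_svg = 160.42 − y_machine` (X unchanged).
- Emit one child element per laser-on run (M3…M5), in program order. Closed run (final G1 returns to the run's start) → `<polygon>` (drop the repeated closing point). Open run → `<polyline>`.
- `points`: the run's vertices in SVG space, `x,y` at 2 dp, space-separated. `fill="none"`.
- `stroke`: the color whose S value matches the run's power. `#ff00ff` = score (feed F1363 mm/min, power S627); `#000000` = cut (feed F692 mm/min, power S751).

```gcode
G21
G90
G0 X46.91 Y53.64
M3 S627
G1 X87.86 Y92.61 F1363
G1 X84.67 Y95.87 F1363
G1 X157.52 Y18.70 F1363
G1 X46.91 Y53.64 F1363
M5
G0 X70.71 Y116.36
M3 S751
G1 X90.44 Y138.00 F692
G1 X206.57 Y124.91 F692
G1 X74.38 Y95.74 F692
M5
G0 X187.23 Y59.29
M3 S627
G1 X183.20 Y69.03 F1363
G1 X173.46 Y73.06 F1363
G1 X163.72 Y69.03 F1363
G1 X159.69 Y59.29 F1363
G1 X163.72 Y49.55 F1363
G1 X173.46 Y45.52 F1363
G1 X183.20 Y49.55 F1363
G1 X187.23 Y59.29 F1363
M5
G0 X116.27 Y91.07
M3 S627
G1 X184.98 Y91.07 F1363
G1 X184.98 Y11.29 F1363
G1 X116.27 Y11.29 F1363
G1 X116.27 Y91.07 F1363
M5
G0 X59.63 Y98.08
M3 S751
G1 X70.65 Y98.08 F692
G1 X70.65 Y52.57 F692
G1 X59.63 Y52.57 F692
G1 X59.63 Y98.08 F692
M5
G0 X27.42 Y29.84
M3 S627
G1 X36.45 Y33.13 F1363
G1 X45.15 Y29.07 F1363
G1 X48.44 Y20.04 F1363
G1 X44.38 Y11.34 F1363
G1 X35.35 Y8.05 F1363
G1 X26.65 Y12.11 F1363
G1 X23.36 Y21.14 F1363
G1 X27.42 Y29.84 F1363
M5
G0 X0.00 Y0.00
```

Each laser-on run becomes one SVG element. Flip Y back into SVG space with y_svg = 160.42 − y_machine.

Run 1: the run's S627 means `#ff00ff` (score). The run returns to its start, so emit a `<polygon>` with points (Y-flipped): 46.91,106.78 87.86,67.81 84.67,64.55 157.52,141.72.

Run 2: the run's S751 means `#000000` (cut). The run is open, so emit a `<polyline>` with points (Y-flipped): 70.71,44.06 90.44,22.42 206.57,35.51 74.38,64.68.

Run 3: S627 ⇒ score layer `#ff00ff`. The run returns to its start, so emit a `<polygon>` with points (Y-flipped): 187.23,101.13 183.20,91.39 173.46,87.36 163.72,91.39 159.69,101.13 163.72,110.87 173.46,114.90 183.20,110.87.

Run 4: the run's S627 means `#ff00ff` (score). The run returns to its start, so emit a `<polygon>` with points (Y-flipped): 116.27,69.35 184.98,69.35 184.98,149.13 116.27,149.13.

Run 5: S751 ⇒ cut layer `#000000`. The run returns to its start, so emit a `<polygon>` with points (Y-flipped): 59.63,62.34 70.65,62.34 70.65,107.85 59.63,107.85.

Run 6: the run's S627 means `#ff00ff` (score). The run returns to its start, so emit a `<polygon>` with points (Y-flipped): 27.42,130.58 36.45,127.29 45.15,131.35 48.44,140.38 44.38,149.08 35.35,152.37 26.65,148.31 23.36,139.28.

<svg xmlns="http://www.w3.org/2000/svg" width="216.07mm" height="160.42mm" viewBox="0 0 216.07 160.42">
  <polygon points="46.91,106.78 87.86,67.81 84.67,64.55 157.52,141.72" fill="none" stroke="#ff00ff"/>
  <polyline points="70.71,44.06 90.44,22.42 206.57,35.51 74.38,64.68" fill="none" stroke="#000000"/>
  <polygon points="187.23,101.13 183.20,91.39 173.46,87.36 163.72,91.39 159.69,101.13 163.72,110.87 173.46,114.90 183.20,110.87" fill="none" stroke="#ff00ff"/>
  <polygon points="116.27,69.35 184.98,69.35 184.98,149.13 116.27,149.13" fill="none" stroke="#ff00ff"/>
  <polygon points="59.63,62.34 70.65,62.34 70.65,107.85 59.63,107.85" fill="none" stroke="#000000"/>
  <polygon points="27.42,130.58 36.45,127.29 45.15,131.35 48.44,140.38 44.38,149.08 35.35,152.37 26.65,148.31 23.36,139.28" fill="none" stroke="#ff00ff"/>
</svg>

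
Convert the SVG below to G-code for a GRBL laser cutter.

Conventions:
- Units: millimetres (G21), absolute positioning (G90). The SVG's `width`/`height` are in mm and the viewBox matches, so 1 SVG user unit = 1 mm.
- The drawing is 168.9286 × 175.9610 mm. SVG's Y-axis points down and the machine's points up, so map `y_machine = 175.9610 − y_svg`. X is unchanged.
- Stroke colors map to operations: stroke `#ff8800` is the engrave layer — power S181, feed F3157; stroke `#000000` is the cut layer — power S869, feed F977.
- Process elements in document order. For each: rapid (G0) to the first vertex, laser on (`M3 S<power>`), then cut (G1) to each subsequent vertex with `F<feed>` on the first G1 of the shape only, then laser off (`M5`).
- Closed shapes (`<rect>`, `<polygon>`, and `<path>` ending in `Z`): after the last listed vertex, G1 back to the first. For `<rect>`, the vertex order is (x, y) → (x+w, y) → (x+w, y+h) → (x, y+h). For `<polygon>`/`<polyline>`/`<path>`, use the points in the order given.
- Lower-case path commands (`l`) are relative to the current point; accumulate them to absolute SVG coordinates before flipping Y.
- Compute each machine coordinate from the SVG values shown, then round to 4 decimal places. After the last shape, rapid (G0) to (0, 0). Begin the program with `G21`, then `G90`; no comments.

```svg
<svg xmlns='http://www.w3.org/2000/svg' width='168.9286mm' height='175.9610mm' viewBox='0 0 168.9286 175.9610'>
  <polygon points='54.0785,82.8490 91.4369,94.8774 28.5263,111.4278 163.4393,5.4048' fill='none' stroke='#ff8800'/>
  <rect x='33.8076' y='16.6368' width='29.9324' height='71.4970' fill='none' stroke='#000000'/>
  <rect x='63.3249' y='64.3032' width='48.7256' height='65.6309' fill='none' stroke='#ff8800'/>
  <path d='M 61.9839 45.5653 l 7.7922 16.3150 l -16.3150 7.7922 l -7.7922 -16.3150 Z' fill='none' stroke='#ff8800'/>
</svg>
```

1 u = 1 mm; y_m = 175.9610 − y.

[1] `<polygon>` closed polygon, #ff8800→engrave S181 F3157: (54.0785,93.1120) → (91.4369,81.0836) → (28.5263,64.5332) → (163.4393,170.5562) → (54.0785,93.1120) (closed)

[2] `<rect>` rectangle, #000000→cut S869 F977: (33.8076,159.3242) → (63.7400,159.3242) → (63.7400,87.8272) → (33.8076,87.8272) → (33.8076,159.3242) (closed)

[3] `<rect>` rectangle, #ff8800→engrave S181 F3157: (63.3249,111.6578) → (112.0505,111.6578) → (112.0505,46.0269) → (63.3249,46.0269) → (63.3249,111.6578) (closed)

[4] `<path>` regular polygon, #ff8800→engrave S181 F3157: (61.9839,130.3957) → (69.7761,114.0807) → (53.4611,106.2885) → (45.6689,122.6035) → (61.9839,130.3957) (closed)

G21
G90
G0 X54.0785 Y93.1120
M3 S181
G1 X91.4369 Y81.0836 F3157
G1 X28.5263 Y64.5332
G1 X163.4393 Y170.5562
G1 X54.0785 Y93.1120
M5
G0 X33.8076 Y159.3242
M3 S869
G1 X63.7400 Y159.3242 F977
G1 X63.7400 Y87.8272
G1 X33.8076 Y87.8272
G1 X33.8076 Y159.3242
M5
G0 X63.3249 Y111.6578
M3 S181
G1 X112.0505 Y111.6578 F3157
G1 X112.0505 Y46.0269
G1 X63.3249 Y46.0269
G1 X63.3249 Y111.6578
M5
G0 X61.9839 Y130.3957
M3 S181
G1 X69.7761 Y114.0807 F3157
G1 X53.4611 Y106.2885
G1 X45.6689 Y122.6035
G1 X61.9839 Y130.3957
M5
G0 X0.0000 Y0.0000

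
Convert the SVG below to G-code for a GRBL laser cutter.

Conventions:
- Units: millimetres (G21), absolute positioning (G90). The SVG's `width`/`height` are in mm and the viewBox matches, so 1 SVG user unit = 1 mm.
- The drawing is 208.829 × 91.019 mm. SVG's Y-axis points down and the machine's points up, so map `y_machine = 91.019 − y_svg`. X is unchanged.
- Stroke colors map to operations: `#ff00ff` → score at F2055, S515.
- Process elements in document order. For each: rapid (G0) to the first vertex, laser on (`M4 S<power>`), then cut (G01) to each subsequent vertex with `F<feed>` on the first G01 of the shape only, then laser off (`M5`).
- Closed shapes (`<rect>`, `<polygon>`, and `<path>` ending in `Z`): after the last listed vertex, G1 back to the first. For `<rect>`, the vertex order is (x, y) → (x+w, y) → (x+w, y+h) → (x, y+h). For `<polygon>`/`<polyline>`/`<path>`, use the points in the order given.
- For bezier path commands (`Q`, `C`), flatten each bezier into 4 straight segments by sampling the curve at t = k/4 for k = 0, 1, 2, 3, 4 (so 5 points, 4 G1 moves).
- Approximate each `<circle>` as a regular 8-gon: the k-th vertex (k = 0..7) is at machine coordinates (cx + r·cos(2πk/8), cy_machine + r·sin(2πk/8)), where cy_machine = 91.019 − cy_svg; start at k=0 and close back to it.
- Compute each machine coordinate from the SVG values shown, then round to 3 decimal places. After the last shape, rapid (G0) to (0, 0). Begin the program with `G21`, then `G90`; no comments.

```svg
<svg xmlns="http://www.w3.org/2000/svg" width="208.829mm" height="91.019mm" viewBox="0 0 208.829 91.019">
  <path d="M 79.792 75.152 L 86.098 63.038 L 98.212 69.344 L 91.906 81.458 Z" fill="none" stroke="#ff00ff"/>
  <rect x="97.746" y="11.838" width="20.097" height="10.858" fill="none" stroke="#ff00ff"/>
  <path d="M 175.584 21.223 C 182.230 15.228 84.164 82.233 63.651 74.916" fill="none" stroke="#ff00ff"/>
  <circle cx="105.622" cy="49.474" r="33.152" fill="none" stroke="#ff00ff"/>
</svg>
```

viewBox `0 0 208.829 91.019` with mm width/height → 1 unit = 1 mm. Flip: y_m = 91.019 − y_svg.

**Shape 1** — `<path>` regular polygon, stroke `#ff00ff` → score (S515, F2055). Machine vertices: (79.792,15.867) → (86.098,27.981) → (98.212,21.675) → (91.906,9.561) → (79.792,15.867). Closed: final G1 returns to the first vertex.

**Shape 2** — `<rect>` rectangle, stroke `#ff00ff` → score (S515, F2055). Machine vertices: (97.746,79.181) → (117.843,79.181) → (117.843,68.323) → (97.746,68.323) → (97.746,79.181). Closed: final G1 returns to the first vertex.

**Shape 3** — `<path>` cubic bezier, stroke `#ff00ff` → score (S515, F2055). Control points (SVG): P0=(175.584,21.223), P1=(182.230,15.228), P2=(84.164,82.233), P3=(63.651,74.916); sampled at t=k/4. Machine vertices: (175.584,69.796) → (163.783,62.907) → (129.802,42.454) → (90.729,22.249) → (63.651,16.103). Open path.

**Shape 4** — `<circle>` circle, stroke `#ff00ff` → score (S515, F2055). Machine vertices: (138.774,41.545) → (129.064,64.987) → (105.622,74.697) → (82.180,64.987) → (72.470,41.545) → (82.180,18.103) → (105.622,8.393) → (129.064,18.103) → (138.774,41.545). Closed: final G1 returns to the first vertex.

G21
G90
G0 X79.792 Y15.867
M4 S515
G01 X86.098 Y27.981 F2055
G01 X98.212 Y21.675
G01 X91.906 Y9.561
G01 X79.792 Y15.867
M5
G0 X97.746 Y79.181
M4 S515
G01 X117.843 Y79.181 F2055
G01 X117.843 Y68.323
G01 X97.746 Y68.323
G01 X97.746 Y79.181
M5
G0 X175.584 Y69.796
M4 S515
G01 X163.783 Y62.907 F2055
G01 X129.802 Y42.454
G01 X90.729 Y22.249
G01 X63.651 Y16.103
M5
G0 X138.774 Y41.545
M4 S515
G01 X129.064 Y64.987 F2055
G01 X105.622 Y74.697
G01 X82.180 Y64.987
G01 X72.470 Y41.545
G01 X82.180 Y18.103
G01 X105.622 Y8.393
G01 X129.064 Y18.103
G01 X138.774 Y41.545
M5
G0 X0.000 Y0.000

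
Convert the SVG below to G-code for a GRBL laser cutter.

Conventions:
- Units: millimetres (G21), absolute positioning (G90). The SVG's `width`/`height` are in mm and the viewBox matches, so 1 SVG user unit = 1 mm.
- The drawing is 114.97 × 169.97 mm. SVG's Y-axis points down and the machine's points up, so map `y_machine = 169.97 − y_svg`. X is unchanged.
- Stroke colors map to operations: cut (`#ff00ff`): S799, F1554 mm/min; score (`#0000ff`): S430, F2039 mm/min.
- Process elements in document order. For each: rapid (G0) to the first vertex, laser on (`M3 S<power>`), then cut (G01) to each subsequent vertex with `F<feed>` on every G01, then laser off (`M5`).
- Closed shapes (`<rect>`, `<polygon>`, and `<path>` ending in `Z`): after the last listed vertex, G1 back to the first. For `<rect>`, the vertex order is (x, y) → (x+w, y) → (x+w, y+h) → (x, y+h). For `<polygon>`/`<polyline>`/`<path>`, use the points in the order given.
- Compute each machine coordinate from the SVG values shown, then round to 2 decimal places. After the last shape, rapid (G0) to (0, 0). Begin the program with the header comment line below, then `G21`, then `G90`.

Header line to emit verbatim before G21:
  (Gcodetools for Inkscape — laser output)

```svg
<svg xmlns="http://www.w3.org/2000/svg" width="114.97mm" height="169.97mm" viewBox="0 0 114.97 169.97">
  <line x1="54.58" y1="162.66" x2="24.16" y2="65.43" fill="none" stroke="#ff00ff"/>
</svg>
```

(Gcodetools for Inkscape — laser output)
G21
G90
G0 X54.58 Y7.31
M3 S799
G01 X24.16 Y104.54 F1554
M5
G0 X0.00 Y0.00

viewBox `0 0 114.97 169.97` with mm width/height → 1 unit = 1 mm. Flip: y_m = 169.97 − y_svg.

**Shape 1** — `<line>` line segment, stroke `#ff00ff` → cut (S799, F1554). Machine vertices: (54.58,7.31) → (24.16,104.54). Open path.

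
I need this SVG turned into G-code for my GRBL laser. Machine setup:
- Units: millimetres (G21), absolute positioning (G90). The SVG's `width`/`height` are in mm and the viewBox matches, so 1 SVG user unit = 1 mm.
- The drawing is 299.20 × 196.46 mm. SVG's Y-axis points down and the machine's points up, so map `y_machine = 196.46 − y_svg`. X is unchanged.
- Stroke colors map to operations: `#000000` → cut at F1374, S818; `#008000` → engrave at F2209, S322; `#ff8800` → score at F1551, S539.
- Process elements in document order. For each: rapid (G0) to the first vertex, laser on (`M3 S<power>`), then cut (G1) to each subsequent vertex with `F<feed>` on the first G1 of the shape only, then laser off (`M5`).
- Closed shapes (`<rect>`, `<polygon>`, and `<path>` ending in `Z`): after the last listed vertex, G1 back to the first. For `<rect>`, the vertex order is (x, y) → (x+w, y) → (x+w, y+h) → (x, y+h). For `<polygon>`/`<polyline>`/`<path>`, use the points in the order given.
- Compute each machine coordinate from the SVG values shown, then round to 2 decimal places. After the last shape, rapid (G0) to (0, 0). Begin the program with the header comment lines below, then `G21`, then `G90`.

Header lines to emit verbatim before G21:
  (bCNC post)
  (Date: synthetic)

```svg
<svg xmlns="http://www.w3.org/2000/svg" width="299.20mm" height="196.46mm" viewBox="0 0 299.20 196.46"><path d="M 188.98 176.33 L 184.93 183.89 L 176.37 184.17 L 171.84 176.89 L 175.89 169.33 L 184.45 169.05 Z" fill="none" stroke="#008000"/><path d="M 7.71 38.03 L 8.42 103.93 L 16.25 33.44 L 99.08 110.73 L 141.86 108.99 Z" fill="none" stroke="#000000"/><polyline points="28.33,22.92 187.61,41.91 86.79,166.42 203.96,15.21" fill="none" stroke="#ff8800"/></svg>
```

(bCNC post)
(Date: synthetic)
G21
G90
G0 X188.98 Y20.13
M3 S322
G1 X184.93 Y12.57 F2209
G1 X176.37 Y12.29
G1 X171.84 Y19.57
G1 X175.89 Y27.13
G1 X184.45 Y27.41
G1 X188.98 Y20.13
M5
G0 X7.71 Y158.43
M3 S818
G1 X8.42 Y92.53 F1374
G1 X16.25 Y163.02
G1 X99.08 Y85.73
G1 X141.86 Y87.47
G1 X7.71 Y158.43
M5
G0 X28.33 Y173.54
M3 S539
G1 X187.61 Y154.55 F1551
G1 X86.79 Y30.04
G1 X203.96 Y181.25
M5
G0 X0.00 Y0.00

1 u = 1 mm; y_m = 196.46 − y.

[1] `<path>` regular polygon, #008000→engrave S322 F2209: (188.98,20.13) → (184.93,12.57) → (176.37,12.29) → (171.84,19.57) → (175.89,27.13) → (184.45,27.41) → (188.98,20.13) (closed)

[2] `<path>` closed polygon, #000000→cut S818 F1374: (7.71,158.43) → (8.42,92.53) → (16.25,163.02) → (99.08,85.73) → (141.86,87.47) → (7.71,158.43) (closed)

[3] `<polyline>` open polyline, #ff8800→score S539 F1551: (28.33,173.54) → (187.61,154.55) → (86.79,30.04) → (203.96,181.25)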